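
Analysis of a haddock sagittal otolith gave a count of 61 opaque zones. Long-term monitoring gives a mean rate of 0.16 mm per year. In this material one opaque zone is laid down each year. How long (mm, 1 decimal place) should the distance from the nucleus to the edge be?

9.8 mm

The record spans 61 years at 0.16 mm per year.
61 years at 0.16 mm/year gives 0.16 × 61 = 9.8 mm.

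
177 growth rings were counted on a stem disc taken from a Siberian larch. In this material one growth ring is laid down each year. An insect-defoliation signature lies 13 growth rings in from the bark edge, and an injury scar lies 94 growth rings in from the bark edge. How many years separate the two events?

Separation: 94 − 13 = 81 growth rings.
At one growth ring per year, 81 years elapsed between them.

81 yr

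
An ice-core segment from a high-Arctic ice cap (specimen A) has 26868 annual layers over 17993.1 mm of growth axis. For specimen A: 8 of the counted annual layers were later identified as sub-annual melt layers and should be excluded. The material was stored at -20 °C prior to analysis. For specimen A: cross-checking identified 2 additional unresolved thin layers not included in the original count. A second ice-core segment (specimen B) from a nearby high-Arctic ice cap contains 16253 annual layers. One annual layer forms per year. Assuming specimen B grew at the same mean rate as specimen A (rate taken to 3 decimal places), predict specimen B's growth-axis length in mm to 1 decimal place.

10889.5 mm

Specimen A: after corrections the count is 26868 − 8 + 2 = 26862 annual layers.
A: 17993.1 mm over 26862 years gives 17993.1 / 26862 ≈ 0.670 mm/year.
B's length ≈ 0.670 × 16253 = 10889.5 mm.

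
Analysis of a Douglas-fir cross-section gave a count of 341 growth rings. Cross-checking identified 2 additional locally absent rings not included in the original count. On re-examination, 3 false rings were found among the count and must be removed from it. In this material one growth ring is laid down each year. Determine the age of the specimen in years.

After corrections the count is 341 − 3 + 2 = 340 growth rings.
One growth ring per year makes the duration 340 years.

340 yr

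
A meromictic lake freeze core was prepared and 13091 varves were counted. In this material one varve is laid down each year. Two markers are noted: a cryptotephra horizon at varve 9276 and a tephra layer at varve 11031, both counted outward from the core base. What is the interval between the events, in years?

The two markers are separated by 11031 − 9276 = 1755 varves.
That is 1755 years at one varve per year.

1755 years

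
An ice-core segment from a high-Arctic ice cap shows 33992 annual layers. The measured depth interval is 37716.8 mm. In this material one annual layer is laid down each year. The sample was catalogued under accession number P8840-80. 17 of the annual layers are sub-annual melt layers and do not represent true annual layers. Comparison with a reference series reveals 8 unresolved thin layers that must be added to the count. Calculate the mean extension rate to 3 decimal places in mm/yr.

True annual layer count = 33992 − 17 + 8 = 33983.
Mean rate = 37716.8 mm / 33983 years ≈ 1.110 mm/yr.

1.110 mm/yr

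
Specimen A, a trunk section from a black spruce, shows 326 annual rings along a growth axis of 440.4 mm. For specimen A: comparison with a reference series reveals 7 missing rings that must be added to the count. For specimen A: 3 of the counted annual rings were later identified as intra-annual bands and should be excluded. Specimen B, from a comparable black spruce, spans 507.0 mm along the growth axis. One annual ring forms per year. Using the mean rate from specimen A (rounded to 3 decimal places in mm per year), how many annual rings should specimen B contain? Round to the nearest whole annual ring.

Specimen A: after corrections the count is 326 − 3 + 7 = 330 annual rings.
A: 440.4 mm over 330 years gives 440.4 / 330 ≈ 1.335 mm per year.
For B, 507.0 / 1.335 = 379.78 years ≈ 380 annual rings.

380 annual rings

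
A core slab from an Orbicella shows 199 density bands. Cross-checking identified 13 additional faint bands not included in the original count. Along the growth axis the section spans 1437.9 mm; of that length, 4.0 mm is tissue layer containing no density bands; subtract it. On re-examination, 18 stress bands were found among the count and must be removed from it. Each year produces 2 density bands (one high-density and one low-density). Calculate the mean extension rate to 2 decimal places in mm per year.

14.78 mm per year

After corrections the count is 199 − 18 + 13 = 194 density bands.
With 2 density bands per year, 194 / 2 = 97 years.
Net length = 1437.9 − 4.0 = 1433.9 mm.
Extension rate ≈ 1433.9 / 97 = 14.78 mm per year.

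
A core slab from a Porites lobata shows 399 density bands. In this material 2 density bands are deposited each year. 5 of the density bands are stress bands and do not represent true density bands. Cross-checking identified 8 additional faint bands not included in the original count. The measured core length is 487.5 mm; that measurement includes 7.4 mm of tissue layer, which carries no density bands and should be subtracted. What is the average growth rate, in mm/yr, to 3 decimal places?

True density band count = 399 − 5 + 8 = 402.
With 2 density bands per year, 402 / 2 = 201 years.
Removing the 7.4 mm offcut leaves 487.5 − 7.4 = 480.1 mm.
480.1 mm over 201 years gives 480.1 / 201 ≈ 2.389 mm/yr.

2.389 mm/yr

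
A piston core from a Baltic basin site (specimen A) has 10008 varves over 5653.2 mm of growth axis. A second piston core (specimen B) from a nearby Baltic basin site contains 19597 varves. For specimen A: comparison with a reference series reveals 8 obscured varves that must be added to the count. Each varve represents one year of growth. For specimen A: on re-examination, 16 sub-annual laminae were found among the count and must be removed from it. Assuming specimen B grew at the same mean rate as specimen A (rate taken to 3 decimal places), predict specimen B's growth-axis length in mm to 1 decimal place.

Specimen A: after corrections the count is 10008 − 16 + 8 = 10000 varves.
A: Mean rate = 5653.2 mm / 10000 years ≈ 0.565 mm/yr.
B's length ≈ 0.565 × 19597 = 11072.3 mm.

11072.3 mm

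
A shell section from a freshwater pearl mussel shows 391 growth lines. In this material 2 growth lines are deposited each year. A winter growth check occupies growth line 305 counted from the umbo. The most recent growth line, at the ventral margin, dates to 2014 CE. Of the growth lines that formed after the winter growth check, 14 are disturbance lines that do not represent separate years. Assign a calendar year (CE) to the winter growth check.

391 − 305 = 86 growth lines lie beyond the winter growth check toward the ventral margin.
Removing the 14 false growth lines leaves 86 − 14 = 72 true growth lines beyond the winter growth check.
72 growth lines at 2 per year is 72 / 2 = 36 years.
2014 − 36 = 1978 CE.

1978 CE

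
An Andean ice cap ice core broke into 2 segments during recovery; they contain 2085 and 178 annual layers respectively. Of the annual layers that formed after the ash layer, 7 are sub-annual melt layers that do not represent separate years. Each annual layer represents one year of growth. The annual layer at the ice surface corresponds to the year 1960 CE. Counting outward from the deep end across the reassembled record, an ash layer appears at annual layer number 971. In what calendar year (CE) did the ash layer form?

675 CE

Total annual layers = 2085 + 178 = 2263.
The ash layer sits at annual layer 971 from the deep end, so 2263 − 971 = 1292 annual layers formed after it.
1292 − 7 false = 1285 true annual layers after the ash layer.
The annual layer at the ice surface is 1960 CE, so the ash layer dates to 1960 − 1285 = 675 CE.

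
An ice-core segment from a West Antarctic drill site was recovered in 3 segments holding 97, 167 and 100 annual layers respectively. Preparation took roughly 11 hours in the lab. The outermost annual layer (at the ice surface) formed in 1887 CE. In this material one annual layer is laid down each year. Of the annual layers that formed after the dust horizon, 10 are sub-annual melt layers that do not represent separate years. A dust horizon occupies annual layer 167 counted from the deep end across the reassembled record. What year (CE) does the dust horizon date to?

1700 CE

Total annual layers = 97 + 167 + 100 = 364.
Between annual layer 167 and the ice surface there are 364 − 167 = 197 annual layers.
Excluding 10 false annual layers: 197 − 10 = 187.
Counting back 187 years from 1887 CE places the dust horizon in 1887 − 187 = 1700 CE.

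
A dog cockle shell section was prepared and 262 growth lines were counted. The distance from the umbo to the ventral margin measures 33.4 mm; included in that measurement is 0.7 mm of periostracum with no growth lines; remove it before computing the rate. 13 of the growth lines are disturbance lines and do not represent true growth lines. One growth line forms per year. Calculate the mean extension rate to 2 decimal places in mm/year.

Adjusted count: 262 − 13 = 249 growth lines.
Net length = 33.4 − 0.7 = 32.7 mm.
32.7 mm over 249 years gives 32.7 / 249 ≈ 0.13 mm/year.

0.13 mm/year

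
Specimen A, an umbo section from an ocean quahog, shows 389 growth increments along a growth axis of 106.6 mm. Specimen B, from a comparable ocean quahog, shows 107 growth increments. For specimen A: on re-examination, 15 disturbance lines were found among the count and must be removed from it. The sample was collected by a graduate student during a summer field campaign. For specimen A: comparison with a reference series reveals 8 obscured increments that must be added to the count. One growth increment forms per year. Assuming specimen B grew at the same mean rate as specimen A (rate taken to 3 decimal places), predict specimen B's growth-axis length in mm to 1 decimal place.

Specimen A: correcting the raw count gives 389 − 15 + 8 = 382 true growth increments.
A: 106.6 mm over 382 years gives 106.6 / 382 ≈ 0.279 mm/year.
Length of B = 0.279 × 107 = 29.9 mm.

29.9 mm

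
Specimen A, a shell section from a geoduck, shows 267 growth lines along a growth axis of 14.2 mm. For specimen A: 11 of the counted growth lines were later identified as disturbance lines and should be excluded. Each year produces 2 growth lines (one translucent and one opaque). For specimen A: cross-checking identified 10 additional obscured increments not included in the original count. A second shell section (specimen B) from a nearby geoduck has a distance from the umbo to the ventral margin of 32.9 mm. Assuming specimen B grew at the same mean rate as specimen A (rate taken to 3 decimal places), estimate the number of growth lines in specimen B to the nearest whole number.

Specimen A: after corrections the count is 267 − 11 + 10 = 266 growth lines.
Specimen A: with 2 growth lines per year, 266 / 2 = 133 years.
A: Extension rate ≈ 14.2 / 133 = 0.107 mm per year.
Specimen B: 32.9 mm / 0.107 mm per year = 307.48 years; at 2 growth lines per year that is 307.48 × 2 ≈ 615 growth lines.

615 growth lines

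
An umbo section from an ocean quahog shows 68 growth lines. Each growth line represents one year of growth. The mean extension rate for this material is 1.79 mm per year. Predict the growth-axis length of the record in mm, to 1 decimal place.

The record spans 68 years at 1.79 mm per year.
68 years at 1.79 mm/year gives 1.79 × 68 = 121.7 mm.

121.7 mm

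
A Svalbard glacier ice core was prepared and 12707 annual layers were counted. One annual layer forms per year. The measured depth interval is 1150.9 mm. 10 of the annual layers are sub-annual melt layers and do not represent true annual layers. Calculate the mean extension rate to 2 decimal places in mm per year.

0.09 mm per year

Adjusted count: 12707 − 10 = 12697 annual layers.
Extension rate ≈ 1150.9 / 12697 = 0.09 mm per year.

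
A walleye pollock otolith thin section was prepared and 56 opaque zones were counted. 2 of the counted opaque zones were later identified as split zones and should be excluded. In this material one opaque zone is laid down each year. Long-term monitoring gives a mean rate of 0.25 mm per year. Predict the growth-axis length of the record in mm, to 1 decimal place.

After corrections the count is 56 − 2 = 54 opaque zones.
54 years at 0.25 mm/year gives 0.25 × 54 = 13.5 mm.

13.5 mm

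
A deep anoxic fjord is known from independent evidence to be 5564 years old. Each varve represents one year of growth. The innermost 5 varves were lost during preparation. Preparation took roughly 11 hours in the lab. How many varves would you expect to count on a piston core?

At one varve per year, 5564 years correspond to 5564 varves.
Subtracting the 5 varves not captured gives 5564 − 5 = 5559 varves in the record.

5559 varves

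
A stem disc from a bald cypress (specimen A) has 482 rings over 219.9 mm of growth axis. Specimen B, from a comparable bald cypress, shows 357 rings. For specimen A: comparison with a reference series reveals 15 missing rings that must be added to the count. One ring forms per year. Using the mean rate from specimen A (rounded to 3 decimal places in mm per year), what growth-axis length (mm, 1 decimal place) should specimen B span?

157.8 mm

Specimen A: true ring count = 482 + 15 = 497.
A: Extension rate ≈ 219.9 / 497 = 0.442 mm/yr.
For B, 0.442 mm/year × 357 years = 157.8 mm.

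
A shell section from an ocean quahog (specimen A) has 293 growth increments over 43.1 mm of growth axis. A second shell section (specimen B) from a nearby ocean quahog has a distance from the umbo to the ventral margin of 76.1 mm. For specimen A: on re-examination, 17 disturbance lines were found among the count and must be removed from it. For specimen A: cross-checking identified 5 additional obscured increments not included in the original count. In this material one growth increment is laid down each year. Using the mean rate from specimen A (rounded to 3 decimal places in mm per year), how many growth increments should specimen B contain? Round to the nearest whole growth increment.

497 growth increments

Specimen A: after corrections the count is 293 − 17 + 5 = 281 growth increments.
A: 43.1 mm over 281 years gives 43.1 / 281 ≈ 0.153 mm per year.
For B, 76.1 / 0.153 = 497.39 years ≈ 497 growth increments.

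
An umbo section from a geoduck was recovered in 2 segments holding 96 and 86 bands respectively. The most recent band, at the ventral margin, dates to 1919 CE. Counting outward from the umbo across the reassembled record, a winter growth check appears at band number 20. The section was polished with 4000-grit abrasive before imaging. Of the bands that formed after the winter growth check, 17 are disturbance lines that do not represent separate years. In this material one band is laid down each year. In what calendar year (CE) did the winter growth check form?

Total bands = 96 + 86 = 182.
Between band 20 and the ventral margin there are 182 − 20 = 162 bands.
Excluding 17 false bands: 162 − 17 = 145.
1919 − 145 = 1774 CE.

1774 CE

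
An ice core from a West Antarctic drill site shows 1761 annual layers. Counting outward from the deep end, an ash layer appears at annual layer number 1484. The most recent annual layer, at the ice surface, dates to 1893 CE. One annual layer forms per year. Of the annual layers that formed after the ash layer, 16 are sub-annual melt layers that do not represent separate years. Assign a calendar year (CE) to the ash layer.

1632 CE

1761 − 1484 = 277 annual layers lie beyond the ash layer toward the ice surface.
Removing the 16 false annual layers leaves 277 − 16 = 261 true annual layers beyond the ash layer.
Counting back 261 years from 1893 CE places the ash layer in 1893 − 261 = 1632 CE.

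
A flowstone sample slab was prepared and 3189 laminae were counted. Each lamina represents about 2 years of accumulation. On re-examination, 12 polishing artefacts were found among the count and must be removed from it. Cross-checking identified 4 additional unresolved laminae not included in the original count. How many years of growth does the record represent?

6362 years

Correcting the raw count gives 3189 − 12 + 4 = 3181 true laminae.
3181 laminae at 2 years each span 3181 × 2 = 6362 years.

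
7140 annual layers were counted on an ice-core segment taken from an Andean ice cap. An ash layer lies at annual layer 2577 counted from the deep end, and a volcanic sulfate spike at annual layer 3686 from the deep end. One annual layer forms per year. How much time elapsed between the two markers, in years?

The two markers are separated by 3686 − 2577 = 1109 annual layers.
At one annual layer per year, 1109 years elapsed between them.

1109 years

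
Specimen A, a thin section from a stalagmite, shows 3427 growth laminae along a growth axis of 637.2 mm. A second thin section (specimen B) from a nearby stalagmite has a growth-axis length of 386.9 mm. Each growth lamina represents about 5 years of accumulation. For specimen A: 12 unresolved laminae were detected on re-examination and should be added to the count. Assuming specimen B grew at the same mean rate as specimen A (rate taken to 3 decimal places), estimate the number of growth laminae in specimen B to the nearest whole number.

Specimen A: true growth lamina count = 3427 + 12 = 3439.
Specimen A: at 5 years per growth lamina, 3439 × 5 = 17195 years.
A: 637.2 mm over 17195 years gives 637.2 / 17195 ≈ 0.037 mm/year.
For B, 386.9 / 0.037 = 10456.76 years; at 5 years per growth lamina that is 10456.76 / 5 ≈ 2091 growth laminae.

2091 growth laminae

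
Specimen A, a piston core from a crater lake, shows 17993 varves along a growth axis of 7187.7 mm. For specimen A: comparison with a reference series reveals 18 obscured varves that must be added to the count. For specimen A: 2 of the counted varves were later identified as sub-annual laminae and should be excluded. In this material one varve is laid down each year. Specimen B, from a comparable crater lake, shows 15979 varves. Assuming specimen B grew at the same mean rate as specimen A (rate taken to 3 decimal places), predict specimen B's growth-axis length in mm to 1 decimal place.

6375.6 mm

Specimen A: after corrections the count is 17993 − 2 + 18 = 18009 varves.
A: Extension rate ≈ 7187.7 / 18009 = 0.399 mm/yr.
B's length ≈ 0.399 × 15979 = 6375.6 mm.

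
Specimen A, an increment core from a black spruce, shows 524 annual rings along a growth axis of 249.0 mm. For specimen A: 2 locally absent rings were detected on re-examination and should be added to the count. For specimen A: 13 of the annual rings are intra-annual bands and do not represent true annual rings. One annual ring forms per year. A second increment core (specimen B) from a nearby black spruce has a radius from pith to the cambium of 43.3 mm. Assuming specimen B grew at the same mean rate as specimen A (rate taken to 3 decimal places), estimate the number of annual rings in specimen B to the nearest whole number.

89 annual rings

Specimen A: after corrections the count is 524 − 13 + 2 = 513 annual rings.
A: Mean rate = 249.0 mm / 513 years ≈ 0.485 mm/year.
Specimen B: 43.3 mm / 0.485 mm per year = 89.28 years ≈ 89 annual rings.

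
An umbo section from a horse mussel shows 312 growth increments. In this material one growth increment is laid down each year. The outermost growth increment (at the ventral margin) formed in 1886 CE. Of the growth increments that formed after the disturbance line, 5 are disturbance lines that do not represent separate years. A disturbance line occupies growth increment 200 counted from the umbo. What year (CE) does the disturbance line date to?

1779 CE

312 − 200 = 112 growth increments lie beyond the disturbance line toward the ventral margin.
Excluding 5 false growth increments: 112 − 5 = 107.
The growth increment at the ventral margin is 1886 CE, so the disturbance line dates to 1886 − 107 = 1779 CE.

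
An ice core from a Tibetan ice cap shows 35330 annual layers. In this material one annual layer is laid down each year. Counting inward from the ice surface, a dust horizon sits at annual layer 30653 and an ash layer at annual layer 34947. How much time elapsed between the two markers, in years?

34947 − 30653 = 4294 annual layers lie between the two events.
One annual layer per year makes the interval 4294 years.

4294 years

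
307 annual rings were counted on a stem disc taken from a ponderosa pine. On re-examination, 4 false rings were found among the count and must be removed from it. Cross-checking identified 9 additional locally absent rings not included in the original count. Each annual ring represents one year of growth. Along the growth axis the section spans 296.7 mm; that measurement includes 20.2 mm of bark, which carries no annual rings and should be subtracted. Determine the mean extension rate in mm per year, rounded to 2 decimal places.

0.89 mm per year

Correcting the raw count gives 307 − 4 + 9 = 312 true annual rings.
Net length = 296.7 − 20.2 = 276.5 mm.
Mean rate = 276.5 mm / 312 years ≈ 0.89 mm per year.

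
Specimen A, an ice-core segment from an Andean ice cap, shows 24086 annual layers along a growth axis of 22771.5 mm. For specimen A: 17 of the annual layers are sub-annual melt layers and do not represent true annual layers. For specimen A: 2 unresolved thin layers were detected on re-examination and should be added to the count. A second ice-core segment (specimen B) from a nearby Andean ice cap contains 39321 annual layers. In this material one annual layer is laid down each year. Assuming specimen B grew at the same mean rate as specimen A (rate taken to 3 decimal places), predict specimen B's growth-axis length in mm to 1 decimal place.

Specimen A: adjusted count: 24086 − 17 + 2 = 24071 annual layers.
A: 22771.5 mm over 24071 years gives 22771.5 / 24071 ≈ 0.946 mm/yr.
For B, 0.946 mm/year × 39321 years = 37197.7 mm.

37197.7 mm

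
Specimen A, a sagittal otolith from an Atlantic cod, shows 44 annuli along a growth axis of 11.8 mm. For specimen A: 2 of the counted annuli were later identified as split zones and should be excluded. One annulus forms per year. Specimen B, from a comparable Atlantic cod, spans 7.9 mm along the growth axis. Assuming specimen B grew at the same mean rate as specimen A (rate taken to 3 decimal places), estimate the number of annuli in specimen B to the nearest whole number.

Specimen A: after corrections the count is 44 − 2 = 42 annuli.
A: Mean rate = 11.8 mm / 42 years ≈ 0.281 mm/year.
B spans 7.9 / 0.281 = 28.11 years ≈ 28 annuli.

28 annuli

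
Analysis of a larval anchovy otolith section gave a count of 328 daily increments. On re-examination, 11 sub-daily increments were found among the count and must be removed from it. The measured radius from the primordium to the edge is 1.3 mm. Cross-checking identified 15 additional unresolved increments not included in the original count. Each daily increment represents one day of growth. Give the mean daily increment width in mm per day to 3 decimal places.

0.004 mm per day

Correcting the raw count gives 328 − 11 + 15 = 332 true daily increments.
Mean rate = 1.3 mm / 332 days ≈ 0.004 mm per day.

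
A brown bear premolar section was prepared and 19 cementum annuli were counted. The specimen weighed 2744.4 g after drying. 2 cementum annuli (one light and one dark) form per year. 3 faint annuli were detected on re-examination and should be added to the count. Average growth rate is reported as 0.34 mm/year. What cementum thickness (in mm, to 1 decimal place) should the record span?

3.7 mm

True cementum annulus count = 19 + 3 = 22.
With 2 cementum annuli per year, 22 / 2 = 11 years.
Predicted length = 0.34 mm/year × 11 years = 3.7 mm.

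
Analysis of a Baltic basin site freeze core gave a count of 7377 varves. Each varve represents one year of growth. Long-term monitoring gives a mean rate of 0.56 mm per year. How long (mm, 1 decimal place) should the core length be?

4131.1 mm

7377 years of growth are recorded.
Predicted length = 0.56 mm/year × 7377 years = 4131.1 mm.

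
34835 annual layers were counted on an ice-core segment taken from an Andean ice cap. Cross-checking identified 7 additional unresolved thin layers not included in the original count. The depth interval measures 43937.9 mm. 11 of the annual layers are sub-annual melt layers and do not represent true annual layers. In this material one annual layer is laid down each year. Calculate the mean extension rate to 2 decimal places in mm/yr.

Adjusted count: 34835 − 11 + 7 = 34831 annual layers.
Mean rate = 43937.9 mm / 34831 years ≈ 1.26 mm/yr.

1.26 mm/yr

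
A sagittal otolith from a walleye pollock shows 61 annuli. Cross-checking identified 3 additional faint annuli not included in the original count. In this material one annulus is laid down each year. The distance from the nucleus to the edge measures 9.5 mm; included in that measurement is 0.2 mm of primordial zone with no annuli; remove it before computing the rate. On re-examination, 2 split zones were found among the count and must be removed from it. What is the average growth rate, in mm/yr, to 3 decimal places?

Adjusted count: 61 − 2 + 3 = 62 annuli.
Removing the 0.2 mm offcut leaves 9.5 − 0.2 = 9.3 mm.
Mean rate = 9.3 mm / 62 years ≈ 0.150 mm/yr.

0.150 mm/yr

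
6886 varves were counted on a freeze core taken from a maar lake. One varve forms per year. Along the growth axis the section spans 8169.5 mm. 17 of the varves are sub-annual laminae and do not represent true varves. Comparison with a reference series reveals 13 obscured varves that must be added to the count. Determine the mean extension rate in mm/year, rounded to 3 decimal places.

Adjusted count: 6886 − 17 + 13 = 6882 varves.
Extension rate ≈ 8169.5 / 6882 = 1.187 mm/year.

1.187 mm/year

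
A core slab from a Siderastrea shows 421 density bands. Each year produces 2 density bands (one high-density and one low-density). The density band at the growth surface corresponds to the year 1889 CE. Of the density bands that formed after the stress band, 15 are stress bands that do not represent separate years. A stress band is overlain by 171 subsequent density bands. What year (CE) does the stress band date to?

1811 CE

171 density bands post-date the stress band.
Removing the 15 false density bands leaves 171 − 15 = 156 true density bands beyond the stress band.
Dividing by 2 density bands per year: 156 / 2 = 78 years.
1889 − 78 = 1811 CE.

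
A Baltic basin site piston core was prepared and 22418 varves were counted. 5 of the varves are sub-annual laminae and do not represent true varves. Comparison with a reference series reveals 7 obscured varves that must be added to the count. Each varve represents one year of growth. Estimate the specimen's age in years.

True varve count = 22418 − 5 + 7 = 22420.
At one varve per year, that is 22420 years.

22420 years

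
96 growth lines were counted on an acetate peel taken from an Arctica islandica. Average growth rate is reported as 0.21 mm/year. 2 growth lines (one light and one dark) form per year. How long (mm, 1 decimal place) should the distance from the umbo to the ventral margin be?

10.1 mm

96 growth lines at 2 per year is 96 / 2 = 48 years.
Predicted length = 0.21 mm/year × 48 years = 10.1 mm.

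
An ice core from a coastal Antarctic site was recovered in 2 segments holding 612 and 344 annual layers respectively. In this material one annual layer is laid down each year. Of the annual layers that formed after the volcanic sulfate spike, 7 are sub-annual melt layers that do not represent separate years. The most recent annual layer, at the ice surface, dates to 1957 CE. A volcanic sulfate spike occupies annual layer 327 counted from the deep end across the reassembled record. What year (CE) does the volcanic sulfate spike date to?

1335 CE

Total annual layers = 612 + 344 = 956.
956 − 327 = 629 annual layers lie beyond the volcanic sulfate spike toward the ice surface.
629 − 7 false = 622 true annual layers after the volcanic sulfate spike.
1957 − 622 = 1335 CE.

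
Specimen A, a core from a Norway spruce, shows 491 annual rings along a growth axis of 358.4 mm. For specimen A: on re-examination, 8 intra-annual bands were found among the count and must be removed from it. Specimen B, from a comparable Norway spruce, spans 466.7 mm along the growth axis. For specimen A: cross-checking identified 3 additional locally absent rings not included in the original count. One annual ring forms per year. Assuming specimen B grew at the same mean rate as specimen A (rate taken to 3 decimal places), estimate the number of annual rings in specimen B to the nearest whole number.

Specimen A: true annual ring count = 491 − 8 + 3 = 486.
A: Extension rate ≈ 358.4 / 486 = 0.737 mm/yr.
For B, 466.7 / 0.737 = 633.24 years ≈ 633 annual rings.

633 annual rings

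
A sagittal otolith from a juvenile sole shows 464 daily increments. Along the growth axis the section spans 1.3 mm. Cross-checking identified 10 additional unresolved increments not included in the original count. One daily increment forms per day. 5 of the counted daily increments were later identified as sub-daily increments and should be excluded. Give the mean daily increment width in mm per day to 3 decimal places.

0.003 mm per day

Adjusted count: 464 − 5 + 10 = 469 daily increments.
1.3 mm over 469 days gives 1.3 / 469 ≈ 0.003 mm per day.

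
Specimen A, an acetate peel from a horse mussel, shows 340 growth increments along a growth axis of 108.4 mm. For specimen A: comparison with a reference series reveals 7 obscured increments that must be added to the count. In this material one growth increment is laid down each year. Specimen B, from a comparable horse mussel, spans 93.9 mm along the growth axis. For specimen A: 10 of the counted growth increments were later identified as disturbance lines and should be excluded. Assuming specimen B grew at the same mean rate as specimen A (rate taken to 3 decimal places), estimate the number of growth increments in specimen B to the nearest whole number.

292 growth increments

Specimen A: correcting the raw count gives 340 − 10 + 7 = 337 true growth increments.
A: Extension rate ≈ 108.4 / 337 = 0.322 mm/yr.
For B, 93.9 / 0.322 = 291.61 years ≈ 292 growth increments.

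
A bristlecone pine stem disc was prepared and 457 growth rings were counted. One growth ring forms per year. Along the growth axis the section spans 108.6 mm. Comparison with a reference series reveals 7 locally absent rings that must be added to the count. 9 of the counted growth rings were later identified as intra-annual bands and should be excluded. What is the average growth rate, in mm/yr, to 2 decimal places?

0.24 mm/yr

True growth ring count = 457 − 9 + 7 = 455.
108.6 mm over 455 years gives 108.6 / 455 ≈ 0.24 mm/yr.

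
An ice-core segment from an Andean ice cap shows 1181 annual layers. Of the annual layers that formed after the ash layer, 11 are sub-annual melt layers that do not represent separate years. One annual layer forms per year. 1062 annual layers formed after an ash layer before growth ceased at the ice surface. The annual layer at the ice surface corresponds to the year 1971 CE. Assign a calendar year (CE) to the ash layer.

1062 annual layers formed after the ash layer.
1062 − 11 false = 1051 true annual layers after the ash layer.
1971 − 1051 = 920 CE.

920 CE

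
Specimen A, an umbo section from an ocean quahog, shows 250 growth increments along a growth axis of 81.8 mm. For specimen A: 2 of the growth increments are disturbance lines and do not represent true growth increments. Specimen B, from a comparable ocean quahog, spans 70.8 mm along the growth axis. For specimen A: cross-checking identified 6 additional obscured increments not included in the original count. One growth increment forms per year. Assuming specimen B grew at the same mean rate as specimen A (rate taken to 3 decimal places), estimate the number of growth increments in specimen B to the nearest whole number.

Specimen A: correcting the raw count gives 250 − 2 + 6 = 254 true growth increments.
A: Extension rate ≈ 81.8 / 254 = 0.322 mm per year.
Specimen B: 70.8 mm / 0.322 mm per year = 219.88 years ≈ 220 growth increments.

220 growth increments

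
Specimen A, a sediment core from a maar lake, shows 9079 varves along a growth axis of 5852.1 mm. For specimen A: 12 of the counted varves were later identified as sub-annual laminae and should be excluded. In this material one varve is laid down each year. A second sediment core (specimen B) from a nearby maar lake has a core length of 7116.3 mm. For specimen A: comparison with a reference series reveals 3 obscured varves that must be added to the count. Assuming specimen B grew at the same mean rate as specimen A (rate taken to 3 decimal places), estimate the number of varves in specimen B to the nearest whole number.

Specimen A: true varve count = 9079 − 12 + 3 = 9070.
A: Extension rate ≈ 5852.1 / 9070 = 0.645 mm per year.
For B, 7116.3 / 0.645 = 11033.02 years ≈ 11033 varves.

11033 varves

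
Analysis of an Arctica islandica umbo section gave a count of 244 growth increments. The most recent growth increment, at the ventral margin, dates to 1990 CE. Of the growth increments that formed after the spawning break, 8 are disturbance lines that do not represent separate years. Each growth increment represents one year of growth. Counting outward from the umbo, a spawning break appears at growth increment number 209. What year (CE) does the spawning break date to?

The spawning break sits at growth increment 209 from the umbo, so 244 − 209 = 35 growth increments formed after it.
Excluding 8 false growth increments: 35 − 8 = 27.
The growth increment at the ventral margin is 1990 CE, so the spawning break dates to 1990 − 27 = 1963 CE.

1963 CE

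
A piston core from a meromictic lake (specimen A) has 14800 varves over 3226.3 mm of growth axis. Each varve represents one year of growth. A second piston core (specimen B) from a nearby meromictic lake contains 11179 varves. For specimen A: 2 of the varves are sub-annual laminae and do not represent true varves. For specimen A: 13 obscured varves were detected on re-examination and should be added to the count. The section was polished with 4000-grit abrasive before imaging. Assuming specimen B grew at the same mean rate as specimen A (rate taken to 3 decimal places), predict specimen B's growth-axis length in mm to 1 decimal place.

Specimen A: adjusted count: 14800 − 2 + 13 = 14811 varves.
A: Mean rate = 3226.3 mm / 14811 years ≈ 0.218 mm/year.
Length of B = 0.218 × 11179 = 2437.0 mm.

2437.0 mm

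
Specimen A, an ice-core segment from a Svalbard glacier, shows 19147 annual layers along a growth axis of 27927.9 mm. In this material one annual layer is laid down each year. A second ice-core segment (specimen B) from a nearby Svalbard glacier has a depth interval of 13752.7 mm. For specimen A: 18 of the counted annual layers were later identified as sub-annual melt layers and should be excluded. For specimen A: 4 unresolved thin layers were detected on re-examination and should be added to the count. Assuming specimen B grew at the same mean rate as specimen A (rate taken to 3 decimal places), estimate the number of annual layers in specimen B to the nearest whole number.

9420 annual layers

Specimen A: adjusted count: 19147 − 18 + 4 = 19133 annual layers.
A: Extension rate ≈ 27927.9 / 19133 = 1.460 mm/year.
Specimen B: 13752.7 mm / 1.460 mm per year = 9419.66 years ≈ 9420 annual layers.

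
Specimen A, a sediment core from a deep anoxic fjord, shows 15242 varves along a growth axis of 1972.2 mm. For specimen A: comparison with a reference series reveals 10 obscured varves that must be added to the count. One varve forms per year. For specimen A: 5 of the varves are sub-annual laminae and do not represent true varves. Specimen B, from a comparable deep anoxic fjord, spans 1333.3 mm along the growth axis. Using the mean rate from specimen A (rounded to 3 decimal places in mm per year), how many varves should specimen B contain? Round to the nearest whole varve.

Specimen A: correcting the raw count gives 15242 − 5 + 10 = 15247 true varves.
A: Mean rate = 1972.2 mm / 15247 years ≈ 0.129 mm/yr.
Specimen B: 1333.3 mm / 0.129 mm per year = 10335.66 years ≈ 10336 varves.

10336 varves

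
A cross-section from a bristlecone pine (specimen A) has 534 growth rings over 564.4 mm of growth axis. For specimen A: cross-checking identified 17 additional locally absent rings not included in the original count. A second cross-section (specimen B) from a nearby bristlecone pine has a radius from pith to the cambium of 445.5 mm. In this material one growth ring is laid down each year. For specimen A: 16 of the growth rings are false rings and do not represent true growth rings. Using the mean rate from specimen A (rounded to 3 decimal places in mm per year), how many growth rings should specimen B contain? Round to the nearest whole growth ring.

Specimen A: adjusted count: 534 − 16 + 17 = 535 growth rings.
A: Extension rate ≈ 564.4 / 535 = 1.055 mm/yr.
For B, 445.5 / 1.055 = 422.27 years ≈ 422 growth rings.

422 growth rings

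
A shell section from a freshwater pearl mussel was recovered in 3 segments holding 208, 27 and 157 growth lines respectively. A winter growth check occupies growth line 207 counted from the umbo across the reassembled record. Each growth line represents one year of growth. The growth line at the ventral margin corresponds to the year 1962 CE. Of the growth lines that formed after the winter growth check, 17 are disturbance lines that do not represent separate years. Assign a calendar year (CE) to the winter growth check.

Total growth lines = 208 + 27 + 157 = 392.
Between growth line 207 and the ventral margin there are 392 − 207 = 185 growth lines.
Removing the 17 false growth lines leaves 185 − 17 = 168 true growth lines beyond the winter growth check.
1962 − 168 = 1794 CE.

1794 CE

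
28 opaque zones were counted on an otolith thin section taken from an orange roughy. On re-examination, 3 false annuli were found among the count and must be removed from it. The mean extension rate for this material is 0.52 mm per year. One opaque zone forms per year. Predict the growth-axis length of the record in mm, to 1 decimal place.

13.0 mm

Adjusted count: 28 − 3 = 25 opaque zones.
Length ≈ 0.52 × 25 = 13.0 mm.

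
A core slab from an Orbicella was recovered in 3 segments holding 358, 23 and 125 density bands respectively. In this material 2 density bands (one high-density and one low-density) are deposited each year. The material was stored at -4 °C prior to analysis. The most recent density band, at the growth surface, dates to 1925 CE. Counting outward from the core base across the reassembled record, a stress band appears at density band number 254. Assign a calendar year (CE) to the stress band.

1799 CE

Total density bands = 358 + 23 + 125 = 506.
Between density band 254 and the growth surface there are 506 − 254 = 252 density bands.
252 density bands at 2 per year is 252 / 2 = 126 years.
The density band at the growth surface is 1925 CE, so the stress band dates to 1925 − 126 = 1799 CE.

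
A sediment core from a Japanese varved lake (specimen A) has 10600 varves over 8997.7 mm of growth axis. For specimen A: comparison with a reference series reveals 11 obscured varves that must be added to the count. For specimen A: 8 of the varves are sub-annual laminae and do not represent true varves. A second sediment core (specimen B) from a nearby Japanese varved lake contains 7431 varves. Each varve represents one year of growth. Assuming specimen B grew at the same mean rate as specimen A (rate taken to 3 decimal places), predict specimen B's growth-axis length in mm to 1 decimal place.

6308.9 mm

Specimen A: adjusted count: 10600 − 8 + 11 = 10603 varves.
A: Extension rate ≈ 8997.7 / 10603 = 0.849 mm/yr.
Length of B = 0.849 × 7431 = 6308.9 mm.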